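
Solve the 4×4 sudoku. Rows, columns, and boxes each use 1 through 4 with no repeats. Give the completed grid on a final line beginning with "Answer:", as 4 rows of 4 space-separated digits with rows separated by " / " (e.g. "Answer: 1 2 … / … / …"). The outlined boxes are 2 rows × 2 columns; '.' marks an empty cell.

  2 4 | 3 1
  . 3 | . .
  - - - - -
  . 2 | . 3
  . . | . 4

Step 1. [r4c2∈{1}] nothing but 1 survives at r4c2, so r4c2=1.
Step 2. [r2c4∈{2}] nothing but 2 survives at r2c4, so r2c4=2.
Step 3. [r2c1∈{1}] r2c1's peers cover all but 1 ⇒ r2c1=1.
Step 4. [r2c3∈{4}] r2c3 is down to just 4. So r2c3=4.
Step 5. [r4c3∈{2}] r4c3's peers cover all but 2 ⇒ r4c3=2.
Step 6. [r3c1∈{4}] only 4 remains possible at r3c1, so r3c1=4.
Step 7. [r3c3∈{1}] r3c3 is down to just 1. So r3c3=1.
Step 8. [r4c1∈{3}] r4c1 is down to just 3. So r4c1=3.

Answer: 2 4 3 1 / 1 3 4 2 / 4 2 1 3 / 3 1 2 4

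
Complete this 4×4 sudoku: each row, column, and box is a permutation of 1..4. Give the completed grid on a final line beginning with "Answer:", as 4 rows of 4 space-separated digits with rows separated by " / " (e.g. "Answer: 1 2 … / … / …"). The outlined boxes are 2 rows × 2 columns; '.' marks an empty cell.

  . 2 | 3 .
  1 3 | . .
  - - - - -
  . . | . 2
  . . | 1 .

Step 1. [r3c3∈{4}] r3c3 is down to just 4. So r3c3=4.
Step 2. [r1c1∈{4}] r1c1 is down to just 4, so r1c1=4.
Step 3. [r4c1∈{2,3}] 2 has one home in row 4: r4c1 ⇒ r4c1=2.
Step 4. [r2c4∈{4}] r2c4's peers cover all but 4, so r2c4=4.
Step 5. [r3c2∈{1}] r3c2's peers cover all but 1, so r3c2=1.
Step 6. [r3c1∈{3}] r3c1 is down to just 3 ⇒ r3c1=3.
Step 7. [r1c4∈{1}] r1c4 is down to just 1 ⇒ r1c4=1.
Step 8. [r4c4∈{3}] r4c4 is down to just 3, so r4c4=3.
Step 9. [r2c3∈{2}] only 2 remains possible at r2c3 ⇒ r2c3=2.
Step 10. [r4c2∈{4}] r4c2 is down to just 4 ⇒ r4c2=4.

Answer: 4 2 3 1 / 1 3 2 4 / 3 1 4 2 / 2 4 1 3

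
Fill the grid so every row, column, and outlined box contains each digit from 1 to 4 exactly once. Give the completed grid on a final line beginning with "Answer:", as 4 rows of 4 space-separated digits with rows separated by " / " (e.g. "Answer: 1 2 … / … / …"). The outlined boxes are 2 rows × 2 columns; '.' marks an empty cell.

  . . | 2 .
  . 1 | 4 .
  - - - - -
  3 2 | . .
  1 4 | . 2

Step 1. [r1c4∈{1,3}] in row 1, 1 fits only at r1c4. So r1c4=1.
Step 2. [r1c1∈{4}] r1c1's peers cover all but 4. So r1c1=4.
Step 3. [r2c4∈{3}] r2c4 has the single candidate 3. So r2c4=3.
Step 4. [r1c2∈{3}] r1c2 has the single candidate 3 ⇒ r1c2=3.
Step 5. [r3c3∈{1}] only 1 remains possible at r3c3 ⇒ r3c3=1.
Step 6. [r2c1∈{2}] nothing but 2 survives at r2c1. So r2c1=2.
Step 7. [r4c3∈{3}] nothing but 3 survives at r4c3, so r4c3=3.
Step 8. [r3c4∈{4}] r3c4 is down to just 4. So r3c4=4.

Answer: 4 3 2 1 / 2 1 4 3 / 3 2 1 4 / 1 4 3 2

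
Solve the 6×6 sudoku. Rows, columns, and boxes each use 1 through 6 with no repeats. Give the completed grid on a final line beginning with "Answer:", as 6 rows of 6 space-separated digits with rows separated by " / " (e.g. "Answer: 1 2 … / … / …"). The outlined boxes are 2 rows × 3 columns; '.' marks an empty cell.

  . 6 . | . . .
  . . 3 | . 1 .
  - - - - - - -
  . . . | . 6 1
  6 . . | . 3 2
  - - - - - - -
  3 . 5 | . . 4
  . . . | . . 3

Step 1. [r1c5∈{2,4,5}] in col 5, 4 fits only at r1c5 ⇒ r1c5=4.
Step 2. [r5c4∈{1,2,6}] in row 5, 6 fits only at r5c4 ⇒ r5c4=6.
Step 3. [r5c2∈{1,2}] row 5 places 1 nowhere but r5c2. So r5c2=1.
Step 4. [r1c6∈{5}] r1c6 has the single candidate 5. So r1c6=5.
Step 5. [r2c4∈{2}] only 2 remains possible at r2c4, so r2c4=2.
Step 6. [r3c2∈{2,3,4,5}] row 3 places 3 nowhere but r3c2 ⇒ r3c2=3.
Step 7. [r6c2∈{2,4}] 2 has one home in col 2: r6c2 ⇒ r6c2=2.
Step 8. [r6c1∈{4}] r6c1 is down to just 4, so r6c1=4.
Step 9. [r4c3∈{1,4}] 1 has one home in row 4: r4c3 ⇒ r4c3=1.
Step 10. [r3c3∈{2,4}] r3c3 is the only open cell in col 3 admitting 4, so r3c3=4.
Step 11. [r3c4∈{5}] r3c4 is down to just 5, so r3c4=5.
Step 12. [r1c3∈{2}] nothing but 2 survives at r1c3, so r1c3=2.
Step 13. [r4c2∈{5}] nothing but 5 survives at r4c2, so r4c2=5.
Step 14. [r4c4∈{4}] r4c4's peers cover all but 4, so r4c4=4.
Step 15. [r5c5∈{2}] r5c5's peers cover all but 2, so r5c5=2.
Step 16. [r2c1∈{5}] r2c1's peers cover all but 5. So r2c1=5.
Step 17. [r1c1∈{1}] r1c1's peers cover all but 1 ⇒ r1c1=1.
Step 18. [r6c5∈{5}] only 5 remains possible at r6c5. So r6c5=5.
Step 19. [r6c4∈{1}] nothing but 1 survives at r6c4, so r6c4=1.
Step 20. [r2c2∈{4}] only 4 remains possible at r2c2 ⇒ r2c2=4.
Step 21. [r6c3∈{6}] r6c3's peers cover all but 6 ⇒ r6c3=6.
Step 22. [r2c6∈{6}] r2c6's peers cover all but 6 ⇒ r2c6=6.
Step 23. [r3c1∈{2}] nothing but 2 survives at r3c1 ⇒ r3c1=2.
Step 24. [r1c4∈{3}] r1c4's peers cover all but 3 ⇒ r1c4=3.

Answer: 1 6 2 3 4 5 / 5 4 3 2 1 6 / 2 3 4 5 6 1 / 6 5 1 4 3 2 / 3 1 5 6 2 4 / 4 2 6 1 5 3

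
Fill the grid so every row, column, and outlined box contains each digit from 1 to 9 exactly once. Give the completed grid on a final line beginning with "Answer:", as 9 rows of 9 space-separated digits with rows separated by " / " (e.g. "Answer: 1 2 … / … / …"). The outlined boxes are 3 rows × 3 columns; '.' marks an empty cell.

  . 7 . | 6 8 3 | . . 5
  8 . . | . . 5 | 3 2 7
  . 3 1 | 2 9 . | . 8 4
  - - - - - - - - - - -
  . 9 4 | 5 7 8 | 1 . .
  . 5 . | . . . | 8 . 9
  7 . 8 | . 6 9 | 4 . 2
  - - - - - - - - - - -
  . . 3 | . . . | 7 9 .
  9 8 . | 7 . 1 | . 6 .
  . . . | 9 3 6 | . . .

Step 1. [r4c1∈{2,3,6}] row 4 places 2 nowhere but r4c1, so r4c1=2.
Step 2. [r8c5∈{2,4,5}] in row 8, 4 fits only at r8c5, so r8c5=4.
Step 3. [r9c8∈{1,4,5}] 4 has one home in col 8: r9c8. So r9c8=4.
Step 4. [r6c2∈{1}] r6c2 has the single candidate 1. So r6c2=1.
Step 5. [r9c2∈{2}] r9c2's peers cover all but 2, so r9c2=2.
Step 6. [r8c3∈{5}] r8c3 has the single candidate 5, so r8c3=5.
Step 7. [r5c1∈{3,6}] col 1 places 3 nowhere but r5c1. So r5c1=3.
Step 8. [r2c4∈{1,4}] r2c4 is the only open cell in box 2 admitting 4. So r2c4=4.
Step 9. [r2c2∈{6}] r2c2 has the single candidate 6 ⇒ r2c2=6.
Step 10. [r4c8∈{3}] r4c8 has the single candidate 3 ⇒ r4c8=3.
Step 11. [r9c9∈{1,8}] 8 has one home in row 9: r9c9 ⇒ r9c9=8.
Step 12. [r7c1∈{1,4,6}] across row 7, 6 lands solely at r7c1 ⇒ r7c1=6.
Step 13. [r7c6∈{2}] only 2 remains possible at r7c6, so r7c6=2.
Step 14. [r2c5∈{1}] r2c5's peers cover all but 1, so r2c5=1.
Step 15. [r2c3∈{9}] nothing but 9 survives at r2c3. So r2c3=9.
Step 16. [r9c1∈{1}] only 1 remains possible at r9c1, so r9c1=1.
Step 17. [r7c4∈{8}] r7c4 is down to just 8 ⇒ r7c4=8.
Step 18. [r5c8∈{7}] only 7 remains possible at r5c8. So r5c8=7.
Step 19. [r9c3∈{7}] r9c3's peers cover all but 7 ⇒ r9c3=7.
Step 20. [r6c4∈{3}] r6c4's peers cover all but 3. So r6c4=3.
Step 21. [r1c8∈{1}] nothing but 1 survives at r1c8, so r1c8=1.
Step 22. [r8c9∈{3}] nothing but 3 survives at r8c9, so r8c9=3.
Step 23. [r1c1∈{4}] only 4 remains possible at r1c1. So r1c1=4.
Step 24. [r5c5∈{2}] r5c5's peers cover all but 2 ⇒ r5c5=2.
Step 25. [r1c3∈{2}] r1c3 has the single candidate 2. So r1c3=2.
Step 26. [r5c3∈{6}] nothing but 6 survives at r5c3, so r5c3=6.
Step 27. [r5c6∈{4}] nothing but 4 survives at r5c6, so r5c6=4.
Step 28. [r3c7∈{6}] r3c7 is down to just 6. So r3c7=6.
Step 29. [r9c7∈{5}] r9c7 has the single candidate 5. So r9c7=5.
Step 30. [r4c9∈{6}] nothing but 6 survives at r4c9 ⇒ r4c9=6.
Step 31. [r3c1∈{5}] nothing but 5 survives at r3c1, so r3c1=5.
Step 32. [r5c4∈{1}] r5c4 is down to just 1. So r5c4=1.
Step 33. [r3c6∈{7}] r3c6's peers cover all but 7, so r3c6=7.
Step 34. [r8c7∈{2}] r8c7 has the single candidate 2. So r8c7=2.
Step 35. [r6c8∈{5}] r6c8's peers cover all but 5 ⇒ r6c8=5.
Step 36. [r7c2∈{4}] only 4 remains possible at r7c2. So r7c2=4.
Step 37. [r1c7∈{9}] nothing but 9 survives at r1c7, so r1c7=9.
Step 38. [r7c9∈{1}] nothing but 1 survives at r7c9. So r7c9=1.
Step 39. [r7c5∈{5}] r7c5's peers cover all but 5, so r7c5=5.

Answer: 4 7 2 6 8 3 9 1 5 / 8 6 9 4 1 5 3 2 7 / 5 3 1 2 9 7 6 8 4 / 2 9 4 5 7 8 1 3 6 / 3 5 6 1 2 4 8 7 9 / 7 1 8 3 6 9 4 5 2 / 6 4 3 8 5 2 7 9 1 / 9 8 5 7 4 1 2 6 3 / 1 2 7 9 3 6 5 4 8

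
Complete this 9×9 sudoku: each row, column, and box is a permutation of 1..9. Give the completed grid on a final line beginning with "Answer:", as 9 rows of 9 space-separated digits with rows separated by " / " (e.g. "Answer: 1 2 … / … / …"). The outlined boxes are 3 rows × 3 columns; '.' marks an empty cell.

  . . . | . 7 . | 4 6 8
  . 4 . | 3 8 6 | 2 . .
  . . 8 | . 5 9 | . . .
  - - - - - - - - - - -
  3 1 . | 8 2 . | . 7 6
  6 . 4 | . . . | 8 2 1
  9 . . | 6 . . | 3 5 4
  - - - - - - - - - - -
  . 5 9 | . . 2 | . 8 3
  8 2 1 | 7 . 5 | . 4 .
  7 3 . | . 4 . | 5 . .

Step 1. [r7c4∈{1}] only 1 remains possible at r7c4 ⇒ r7c4=1.
Step 2. [r8c9∈{9}] r8c9's peers cover all but 9 ⇒ r8c9=9.
Step 3. [r5c2∈{7}] r5c2 is down to just 7, so r5c2=7.
Step 4. [r3c7∈{1,7}] 1 has one home in col 7: r3c7 ⇒ r3c7=1.
Step 5. [r3c1∈{2}] r3c1 has the single candidate 2. So r3c1=2.
Step 6. [r2c9∈{5,7}] in col 9, 5 fits only at r2c9, so r2c9=5.
Step 7. [r8c7∈{6}] r8c7 has the single candidate 6. So r8c7=6.
Step 8. [r1c1∈{1,5}] col 1 places 5 nowhere but r1c1. So r1c1=5.
Step 9. [r5c5∈{3,9}] across col 5, 9 lands solely at r5c5, so r5c5=9.
Step 10. [r6c6∈{1,7}] 7 has one home in row 6: r6c6. So r6c6=7.
Step 11. [r1c3∈{3}] r1c3 has the single candidate 3, so r1c3=3.
Step 12. [r9c9∈{2}] r9c9 has the single candidate 2 ⇒ r9c9=2.
Step 13. [r9c4∈{9}] r9c4 is down to just 9 ⇒ r9c4=9.
Step 14. [r5c4∈{5}] r5c4 has the single candidate 5. So r5c4=5.
Step 15. [r4c7∈{9}] nothing but 9 survives at r4c7. So r4c7=9.
Step 16. [r9c8∈{1}] only 1 remains possible at r9c8, so r9c8=1.
Step 17. [r7c7∈{7}] nothing but 7 survives at r7c7. So r7c7=7.
Step 18. [r4c3∈{5}] r4c3's peers cover all but 5 ⇒ r4c3=5.
Step 19. [r3c4∈{4}] nothing but 4 survives at r3c4. So r3c4=4.
Step 20. [r4c6∈{4}] only 4 remains possible at r4c6 ⇒ r4c6=4.
Step 21. [r1c4∈{2}] r1c4 has the single candidate 2, so r1c4=2.
Step 22. [r2c3∈{7}] r2c3's peers cover all but 7 ⇒ r2c3=7.
Step 23. [r8c5∈{3}] r8c5 is down to just 3 ⇒ r8c5=3.
Step 24. [r5c6∈{3}] only 3 remains possible at r5c6, so r5c6=3.
Step 25. [r9c6∈{8}] r9c6 is down to just 8. So r9c6=8.
Step 26. [r1c6∈{1}] r1c6 is down to just 1. So r1c6=1.
Step 27. [r6c5∈{1}] r6c5 has the single candidate 1, so r6c5=1.
Step 28. [r2c8∈{9}] only 9 remains possible at r2c8, so r2c8=9.
Step 29. [r7c5∈{6}] nothing but 6 survives at r7c5. So r7c5=6.
Step 30. [r6c3∈{2}] r6c3 has the single candidate 2. So r6c3=2.
Step 31. [r3c9∈{7}] only 7 remains possible at r3c9, so r3c9=7.
Step 32. [r2c1∈{1}] r2c1's peers cover all but 1. So r2c1=1.
Step 33. [r3c8∈{3}] r3c8's peers cover all but 3. So r3c8=3.
Step 34. [r6c2∈{8}] nothing but 8 survives at r6c2 ⇒ r6c2=8.
Step 35. [r7c1∈{4}] nothing but 4 survives at r7c1. So r7c1=4.
Step 36. [r1c2∈{9}] r1c2 is down to just 9. So r1c2=9.
Step 37. [r3c2∈{6}] nothing but 6 survives at r3c2 ⇒ r3c2=6.
Step 38. [r9c3∈{6}] nothing but 6 survives at r9c3 ⇒ r9c3=6.

Answer: 5 9 3 2 7 1 4 6 8 / 1 4 7 3 8 6 2 9 5 / 2 6 8 4 5 9 1 3 7 / 3 1 5 8 2 4 9 7 6 / 6 7 4 5 9 3 8 2 1 / 9 8 2 6 1 7 3 5 4 / 4 5 9 1 6 2 7 8 3 / 8 2 1 7 3 5 6 4 9 / 7 3 6 9 4 8 5 1 2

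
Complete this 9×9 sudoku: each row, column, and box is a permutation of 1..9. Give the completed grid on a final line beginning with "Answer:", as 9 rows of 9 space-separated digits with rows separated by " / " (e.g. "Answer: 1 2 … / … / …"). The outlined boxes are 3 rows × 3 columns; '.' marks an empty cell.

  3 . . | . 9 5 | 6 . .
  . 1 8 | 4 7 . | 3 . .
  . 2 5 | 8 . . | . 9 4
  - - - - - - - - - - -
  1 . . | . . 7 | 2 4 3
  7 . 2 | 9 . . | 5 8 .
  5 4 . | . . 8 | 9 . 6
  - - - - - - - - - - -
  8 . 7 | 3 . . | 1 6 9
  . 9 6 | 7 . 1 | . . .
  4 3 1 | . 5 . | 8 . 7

Step 1. [r9c8∈{2}] only 2 remains possible at r9c8. So r9c8=2.
Step 2. [r4c5∈{6}] r4c5's peers cover all but 6, so r4c5=6.
Step 3. [r3c5∈{1,3}] r3c5 is the only open cell in row 3 admitting 1, so r3c5=1.
Step 4. [r1c4∈{2}] r1c4 is down to just 2, so r1c4=2.
Step 5. [r6c5∈{2,3}] 2 has one home in row 6: r6c5. So r6c5=2.
Step 6. [r2c6∈{6}] only 6 remains possible at r2c6 ⇒ r2c6=6.
Step 7. [r7c5∈{4}] only 4 remains possible at r7c5, so r7c5=4.
Step 8. [r6c8∈{1,7}] r6c8 is the only open cell in row 6 admitting 7, so r6c8=7.
Step 9. [r2c8∈{5}] r2c8 is down to just 5, so r2c8=5.
Step 10. [r5c9∈{1}] r5c9's peers cover all but 1 ⇒ r5c9=1.
Step 11. [r5c5∈{3}] r5c5 is down to just 3, so r5c5=3.
Step 12. [r6c4∈{1}] r6c4's peers cover all but 1 ⇒ r6c4=1.
Step 13. [r8c8∈{3}] r8c8 has the single candidate 3, so r8c8=3.
Step 14. [r4c3∈{9}] r4c3 has the single candidate 9 ⇒ r4c3=9.
Step 15. [r4c2∈{8}] only 8 remains possible at r4c2. So r4c2=8.
Step 16. [r9c4∈{6}] only 6 remains possible at r9c4. So r9c4=6.
Step 17. [r1c9∈{8}] r1c9 has the single candidate 8, so r1c9=8.
Step 18. [r1c8∈{1}] r1c8's peers cover all but 1. So r1c8=1.
Step 19. [r8c5∈{8}] r8c5 is down to just 8 ⇒ r8c5=8.
Step 20. [r7c2∈{5}] r7c2 has the single candidate 5. So r7c2=5.
Step 21. [r1c2∈{7}] r1c2's peers cover all but 7 ⇒ r1c2=7.
Step 22. [r2c1∈{9}] r2c1's peers cover all but 9, so r2c1=9.
Step 23. [r2c9∈{2}] r2c9 is down to just 2 ⇒ r2c9=2.
Step 24. [r9c6∈{9}] only 9 remains possible at r9c6 ⇒ r9c6=9.
Step 25. [r1c3∈{4}] r1c3 has the single candidate 4 ⇒ r1c3=4.
Step 26. [r5c6∈{4}] r5c6's peers cover all but 4 ⇒ r5c6=4.
Step 27. [r7c6∈{2}] r7c6 has the single candidate 2 ⇒ r7c6=2.
Step 28. [r3c1∈{6}] r3c1 is down to just 6 ⇒ r3c1=6.
Step 29. [r8c1∈{2}] nothing but 2 survives at r8c1, so r8c1=2.
Step 30. [r6c3∈{3}] r6c3 has the single candidate 3 ⇒ r6c3=3.
Step 31. [r8c7∈{4}] r8c7's peers cover all but 4, so r8c7=4.
Step 32. [r4c4∈{5}] r4c4 has the single candidate 5 ⇒ r4c4=5.
Step 33. [r8c9∈{5}] only 5 remains possible at r8c9 ⇒ r8c9=5.
Step 34. [r3c7∈{7}] r3c7 has the single candidate 7 ⇒ r3c7=7.
Step 35. [r5c2∈{6}] only 6 remains possible at r5c2 ⇒ r5c2=6.
Step 36. [r3c6∈{3}] r3c6 has the single candidate 3, so r3c6=3.

Answer: 3 7 4 2 9 5 6 1 8 / 9 1 8 4 7 6 3 5 2 / 6 2 5 8 1 3 7 9 4 / 1 8 9 5 6 7 2 4 3 / 7 6 2 9 3 4 5 8 1 / 5 4 3 1 2 8 9 7 6 / 8 5 7 3 4 2 1 6 9 / 2 9 6 7 8 1 4 3 5 / 4 3 1 6 5 9 8 2 7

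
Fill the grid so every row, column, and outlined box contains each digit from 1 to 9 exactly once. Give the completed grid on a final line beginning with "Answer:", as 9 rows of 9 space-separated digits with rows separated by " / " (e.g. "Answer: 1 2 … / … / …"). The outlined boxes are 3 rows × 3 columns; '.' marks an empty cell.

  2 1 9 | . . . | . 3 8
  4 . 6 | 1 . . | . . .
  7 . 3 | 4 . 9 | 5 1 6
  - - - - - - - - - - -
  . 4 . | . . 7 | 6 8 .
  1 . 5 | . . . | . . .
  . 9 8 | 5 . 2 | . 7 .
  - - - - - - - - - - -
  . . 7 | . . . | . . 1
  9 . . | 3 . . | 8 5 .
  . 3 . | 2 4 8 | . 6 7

Step 1. [r5c6∈{3,4,6}] col 6 places 4 nowhere but r5c6. So r5c6=4.
Step 2. [r4c4∈{9}] r4c4 has the single candidate 9, so r4c4=9.
Step 3. [r7c4∈{6}] only 6 remains possible at r7c4 ⇒ r7c4=6.
Step 4. [r7c6∈{5}] nothing but 5 survives at r7c6, so r7c6=5.
Step 5. [r7c7∈{2,3,4,9}] r7c7 is the only open cell in row 7 admitting 3, so r7c7=3.
Step 6. [r1c5∈{5,6,7}] r1c5 is the only open cell in row 1 admitting 5, so r1c5=5.
Step 7. [r7c8∈{2,4,9}] in row 7, 4 fits only at r7c8. So r7c8=4.
Step 8. [r8c9∈{2}] nothing but 2 survives at r8c9. So r8c9=2.
Step 9. [r3c2∈{8}] r3c2 has the single candidate 8. So r3c2=8.
Step 10. [r2c5∈{2,3,7,8}] across row 2, 8 lands solely at r2c5. So r2c5=8.
Step 11. [r4c1∈{3}] r4c1 has the single candidate 3 ⇒ r4c1=3.
Step 12. [r2c7∈{2,7,9}] across row 2, 7 lands solely at r2c7, so r2c7=7.
Step 13. [r5c7∈{2,9}] col 7 places 2 nowhere but r5c7 ⇒ r5c7=2.
Step 14. [r4c5∈{1}] r4c5 is down to just 1. So r4c5=1.
Step 15. [r6c1∈{6}] nothing but 6 survives at r6c1. So r6c1=6.
Step 16. [r2c9∈{9}] only 9 remains possible at r2c9 ⇒ r2c9=9.
Step 17. [r5c9∈{3}] nothing but 3 survives at r5c9, so r5c9=3.
Step 18. [r8c3∈{1,4}] across row 8, 4 lands solely at r8c3 ⇒ r8c3=4.
Step 19. [r6c7∈{1,4}] in row 6, 1 fits only at r6c7 ⇒ r6c7=1.
Step 20. [r6c5∈{3}] only 3 remains possible at r6c5. So r6c5=3.
Step 21. [r8c2∈{6}] r8c2 has the single candidate 6, so r8c2=6.
Step 22. [r9c7∈{9}] r9c7 is down to just 9 ⇒ r9c7=9.
Step 23. [r4c9∈{5}] nothing but 5 survives at r4c9 ⇒ r4c9=5.
Step 24. [r7c5∈{9}] r7c5's peers cover all but 9, so r7c5=9.
Step 25. [r5c4∈{8}] r5c4 has the single candidate 8, so r5c4=8.
Step 26. [r6c9∈{4}] only 4 remains possible at r6c9. So r6c9=4.
Step 27. [r9c1∈{5}] r9c1's peers cover all but 5 ⇒ r9c1=5.
Step 28. [r5c8∈{9}] r5c8 has the single candidate 9, so r5c8=9.
Step 29. [r8c6∈{1}] r8c6 has the single candidate 1, so r8c6=1.
Step 30. [r3c5∈{2}] r3c5 is down to just 2, so r3c5=2.
Step 31. [r2c6∈{3}] only 3 remains possible at r2c6, so r2c6=3.
Step 32. [r9c3∈{1}] r9c3's peers cover all but 1 ⇒ r9c3=1.
Step 33. [r1c4∈{7}] r1c4 has the single candidate 7. So r1c4=7.
Step 34. [r5c5∈{6}] only 6 remains possible at r5c5. So r5c5=6.
Step 35. [r7c2∈{2}] r7c2 has the single candidate 2. So r7c2=2.
Step 36. [r4c3∈{2}] r4c3 is down to just 2, so r4c3=2.
Step 37. [r2c2∈{5}] r2c2 is down to just 5 ⇒ r2c2=5.
Step 38. [r5c2∈{7}] nothing but 7 survives at r5c2, so r5c2=7.
Step 39. [r2c8∈{2}] r2c8 has the single candidate 2, so r2c8=2.
Step 40. [r7c1∈{8}] r7c1's peers cover all but 8. So r7c1=8.
Step 41. [r8c5∈{7}] only 7 remains possible at r8c5. So r8c5=7.
Step 42. [r1c6∈{6}] r1c6 has the single candidate 6. So r1c6=6.
Step 43. [r1c7∈{4}] r1c7's peers cover all but 4. So r1c7=4.

Answer: 2 1 9 7 5 6 4 3 8 / 4 5 6 1 8 3 7 2 9 / 7 8 3 4 2 9 5 1 6 / 3 4 2 9 1 7 6 8 5 / 1 7 5 8 6 4 2 9 3 / 6 9 8 5 3 2 1 7 4 / 8 2 7 6 9 5 3 4 1 / 9 6 4 3 7 1 8 5 2 / 5 3 1 2 4 8 9 6 7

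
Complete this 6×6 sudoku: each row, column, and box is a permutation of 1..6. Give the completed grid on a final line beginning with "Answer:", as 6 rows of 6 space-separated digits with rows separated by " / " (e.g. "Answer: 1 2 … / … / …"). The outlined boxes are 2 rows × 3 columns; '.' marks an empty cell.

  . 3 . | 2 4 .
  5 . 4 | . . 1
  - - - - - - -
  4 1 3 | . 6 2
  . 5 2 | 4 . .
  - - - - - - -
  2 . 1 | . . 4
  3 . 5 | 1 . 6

Step 1. [r2c5∈{3}] r2c5's peers cover all but 3, so r2c5=3.
Step 2. [r1c3∈{6}] r1c3 has the single candidate 6. So r1c3=6.
Step 3. [r5c4∈{3,5}] across row 5, 3 lands solely at r5c4, so r5c4=3.
Step 4. [r4c1∈{6}] nothing but 6 survives at r4c1, so r4c1=6.
Step 5. [r5c5∈{5}] r5c5 is down to just 5 ⇒ r5c5=5.
Step 6. [r5c2∈{6}] nothing but 6 survives at r5c2, so r5c2=6.
Step 7. [r3c4∈{5}] only 5 remains possible at r3c4, so r3c4=5.
Step 8. [r2c4∈{6}] only 6 remains possible at r2c4 ⇒ r2c4=6.
Step 9. [r4c6∈{3}] r4c6 has the single candidate 3. So r4c6=3.
Step 10. [r1c1∈{1}] r1c1 is down to just 1 ⇒ r1c1=1.
Step 11. [r6c5∈{2}] nothing but 2 survives at r6c5. So r6c5=2.
Step 12. [r6c2∈{4}] r6c2 is down to just 4, so r6c2=4.
Step 13. [r1c6∈{5}] r1c6 is down to just 5, so r1c6=5.
Step 14. [r4c5∈{1}] nothing but 1 survives at r4c5 ⇒ r4c5=1.
Step 15. [r2c2∈{2}] r2c2 is down to just 2, so r2c2=2.

Answer: 1 3 6 2 4 5 / 5 2 4 6 3 1 / 4 1 3 5 6 2 / 6 5 2 4 1 3 / 2 6 1 3 5 4 / 3 4 5 1 2 6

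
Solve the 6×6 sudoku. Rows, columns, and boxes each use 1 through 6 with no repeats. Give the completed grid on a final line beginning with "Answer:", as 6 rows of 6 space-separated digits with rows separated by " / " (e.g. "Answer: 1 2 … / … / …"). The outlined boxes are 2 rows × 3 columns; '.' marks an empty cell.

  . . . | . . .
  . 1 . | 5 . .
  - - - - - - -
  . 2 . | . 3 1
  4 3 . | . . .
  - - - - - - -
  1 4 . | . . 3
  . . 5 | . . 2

Step 1. [r5c4∈{6}] r5c4 is down to just 6, so r5c4=6.
Step 2. [r1c4∈{1,2,3,4}] in col 4, 3 fits only at r1c4 ⇒ r1c4=3.
Step 3. [r2c3∈{2,3,4,6}] 3 has one home in col 3: r2c3. So r2c3=3.
Step 4. [r1c5∈{1,2,4,6}] in row 1, 1 fits only at r1c5, so r1c5=1.
Step 5. [r2c5∈{2,4,6}] box 2 places 2 nowhere but r2c5 ⇒ r2c5=2.
Step 6. [r2c1∈{6}] r2c1 has the single candidate 6, so r2c1=6.
Step 7. [r4c5∈{5,6}] in col 5, 6 fits only at r4c5. So r4c5=6.
Step 8. [r1c3∈{2,4}] across col 3, 4 lands solely at r1c3, so r1c3=4.
Step 9. [r1c1∈{2,5}] in row 1, 2 fits only at r1c1. So r1c1=2.
Step 10. [r6c5∈{4}] only 4 remains possible at r6c5 ⇒ r6c5=4.
Step 11. [r6c4∈{1}] r6c4 is down to just 1. So r6c4=1.
Step 12. [r4c3∈{1}] nothing but 1 survives at r4c3, so r4c3=1.
Step 13. [r3c1∈{5}] r3c1's peers cover all but 5. So r3c1=5.
Step 14. [r2c6∈{4}] r2c6 has the single candidate 4. So r2c6=4.
Step 15. [r4c4∈{2}] r4c4 has the single candidate 2, so r4c4=2.
Step 16. [r1c6∈{6}] r1c6 is down to just 6, so r1c6=6.
Step 17. [r3c4∈{4}] only 4 remains possible at r3c4, so r3c4=4.
Step 18. [r6c1∈{3}] only 3 remains possible at r6c1. So r6c1=3.
Step 19. [r5c5∈{5}] r5c5's peers cover all but 5 ⇒ r5c5=5.
Step 20. [r4c6∈{5}] r4c6 has the single candidate 5, so r4c6=5.
Step 21. [r3c3∈{6}] nothing but 6 survives at r3c3, so r3c3=6.
Step 22. [r6c2∈{6}] r6c2 has the single candidate 6, so r6c2=6.
Step 23. [r5c3∈{2}] r5c3's peers cover all but 2. So r5c3=2.
Step 24. [r1c2∈{5}] r1c2 is down to just 5. So r1c2=5.

Answer: 2 5 4 3 1 6 / 6 1 3 5 2 4 / 5 2 6 4 3 1 / 4 3 1 2 6 5 / 1 4 2 6 5 3 / 3 6 5 1 4 2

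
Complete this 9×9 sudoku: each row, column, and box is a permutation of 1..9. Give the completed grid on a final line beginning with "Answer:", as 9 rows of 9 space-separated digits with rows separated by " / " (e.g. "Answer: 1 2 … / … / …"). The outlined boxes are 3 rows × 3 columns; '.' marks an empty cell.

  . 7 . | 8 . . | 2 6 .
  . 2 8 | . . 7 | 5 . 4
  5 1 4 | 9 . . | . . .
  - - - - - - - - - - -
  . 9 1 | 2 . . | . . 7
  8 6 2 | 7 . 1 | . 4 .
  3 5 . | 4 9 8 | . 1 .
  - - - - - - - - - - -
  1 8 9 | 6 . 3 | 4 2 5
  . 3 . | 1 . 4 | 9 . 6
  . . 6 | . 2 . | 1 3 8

Step 1. [r5c5∈{3,5}] across row 5, 5 lands solely at r5c5 ⇒ r5c5=5.
Step 2. [r4c5∈{3,6}] 3 has one home in box 5: r4c5 ⇒ r4c5=3.
Step 3. [r8c8∈{7}] only 7 remains possible at r8c8, so r8c8=7.
Step 4. [r1c9∈{1,3,9}] r1c9 is the only open cell in col 9 admitting 1. So r1c9=1.
Step 5. [r4c6∈{6}] only 6 remains possible at r4c6 ⇒ r4c6=6.
Step 6. [r3c8∈{8}] nothing but 8 survives at r3c8 ⇒ r3c8=8.
Step 7. [r5c7∈{3}] r5c7 has the single candidate 3, so r5c7=3.
Step 8. [r2c1∈{6,9}] in col 1, 6 fits only at r2c1. So r2c1=6.
Step 9. [r4c1∈{4}] nothing but 4 survives at r4c1. So r4c1=4.
Step 10. [r1c6∈{5}] r1c6 has the single candidate 5. So r1c6=5.
Step 11. [r1c1∈{9}] r1c1 is down to just 9. So r1c1=9.
Step 12. [r9c6∈{9}] r9c6 has the single candidate 9 ⇒ r9c6=9.
Step 13. [r3c6∈{2}] r3c6 has the single candidate 2 ⇒ r3c6=2.
Step 14. [r6c9∈{2}] r6c9 has the single candidate 2. So r6c9=2.
Step 15. [r2c5∈{1}] nothing but 1 survives at r2c5. So r2c5=1.
Step 16. [r9c4∈{5}] nothing but 5 survives at r9c4 ⇒ r9c4=5.
Step 17. [r2c4∈{3}] r2c4's peers cover all but 3 ⇒ r2c4=3.
Step 18. [r4c8∈{5}] r4c8 has the single candidate 5, so r4c8=5.
Step 19. [r6c3∈{7}] only 7 remains possible at r6c3 ⇒ r6c3=7.
Step 20. [r8c1∈{2}] only 2 remains possible at r8c1, so r8c1=2.
Step 21. [r9c2∈{4}] only 4 remains possible at r9c2, so r9c2=4.
Step 22. [r3c9∈{3}] r3c9 has the single candidate 3 ⇒ r3c9=3.
Step 23. [r3c5∈{6}] only 6 remains possible at r3c5 ⇒ r3c5=6.
Step 24. [r8c5∈{8}] r8c5's peers cover all but 8. So r8c5=8.
Step 25. [r8c3∈{5}] only 5 remains possible at r8c3 ⇒ r8c3=5.
Step 26. [r4c7∈{8}] r4c7 has the single candidate 8, so r4c7=8.
Step 27. [r1c5∈{4}] nothing but 4 survives at r1c5. So r1c5=4.
Step 28. [r5c9∈{9}] only 9 remains possible at r5c9 ⇒ r5c9=9.
Step 29. [r6c7∈{6}] r6c7 has the single candidate 6, so r6c7=6.
Step 30. [r2c8∈{9}] nothing but 9 survives at r2c8. So r2c8=9.
Step 31. [r7c5∈{7}] r7c5 has the single candidate 7. So r7c5=7.
Step 32. [r3c7∈{7}] only 7 remains possible at r3c7. So r3c7=7.
Step 33. [r9c1∈{7}] r9c1 is down to just 7, so r9c1=7.
Step 34. [r1c3∈{3}] r1c3 is down to just 3, so r1c3=3.

Answer: 9 7 3 8 4 5 2 6 1 / 6 2 8 3 1 7 5 9 4 / 5 1 4 9 6 2 7 8 3 / 4 9 1 2 3 6 8 5 7 / 8 6 2 7 5 1 3 4 9 / 3 5 7 4 9 8 6 1 2 / 1 8 9 6 7 3 4 2 5 / 2 3 5 1 8 4 9 7 6 / 7 4 6 5 2 9 1 3 8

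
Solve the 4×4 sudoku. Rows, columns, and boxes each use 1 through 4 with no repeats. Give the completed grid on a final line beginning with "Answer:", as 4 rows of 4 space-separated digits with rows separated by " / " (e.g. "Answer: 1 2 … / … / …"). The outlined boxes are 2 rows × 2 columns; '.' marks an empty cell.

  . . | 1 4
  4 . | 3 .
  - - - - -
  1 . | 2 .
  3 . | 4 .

Step 1. [r1c1∈{2}] only 2 remains possible at r1c1, so r1c1=2.
Step 2. [r4c4∈{1}] r4c4's peers cover all but 1 ⇒ r4c4=1.
Step 3. [r2c4∈{2}] only 2 remains possible at r2c4. So r2c4=2.
Step 4. [r3c2∈{4}] r3c2 has the single candidate 4, so r3c2=4.
Step 5. [r2c2∈{1}] r2c2 has the single candidate 1. So r2c2=1.
Step 6. [r4c2∈{2}] only 2 remains possible at r4c2 ⇒ r4c2=2.
Step 7. [r3c4∈{3}] r3c4 is down to just 3 ⇒ r3c4=3.
Step 8. [r1c2∈{3}] r1c2 has the single candidate 3. So r1c2=3.

Answer: 2 3 1 4 / 4 1 3 2 / 1 4 2 3 / 3 2 4 1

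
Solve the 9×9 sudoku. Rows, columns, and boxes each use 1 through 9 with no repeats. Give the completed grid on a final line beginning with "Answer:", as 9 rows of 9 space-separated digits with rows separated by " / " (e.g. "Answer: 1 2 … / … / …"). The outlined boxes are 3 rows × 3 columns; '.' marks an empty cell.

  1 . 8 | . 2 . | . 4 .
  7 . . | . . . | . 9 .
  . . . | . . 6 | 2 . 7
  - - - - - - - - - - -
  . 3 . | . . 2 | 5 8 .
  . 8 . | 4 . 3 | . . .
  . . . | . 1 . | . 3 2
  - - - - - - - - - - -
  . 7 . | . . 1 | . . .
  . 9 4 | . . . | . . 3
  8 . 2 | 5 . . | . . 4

Step 1. [r9c5∈{3,6,7,9}] row 9 places 3 nowhere but r9c5. So r9c5=3.
Step 2. [r2c6∈{4,5,8}] 4 has one home in col 6: r2c6 ⇒ r2c6=4.
Step 3. [r4c1∈{4,6,9}] row 4 places 4 nowhere but r4c1. So r4c1=4.
Step 4. [r7c5∈{4,6,8,9}] row 7 places 4 nowhere but r7c5. So r7c5=4.
Step 5. [r9c2∈{1,6}] r9c2 is the only open cell in col 2 admitting 1, so r9c2=1.
Step 6. [r6c7∈{4,6,7,9}] across row 6, 4 lands solely at r6c7 ⇒ r6c7=4.
Step 7. [r5c1∈{2,5,6,9}] 2 has one home in row 5: r5c1 ⇒ r5c1=2.
Step 8. [r2c2∈{2,5,6}] row 2 places 2 nowhere but r2c2 ⇒ r2c2=2.
Step 9. [r7c7∈{6,8,9}] the only places for 6 in row 9 are inside box 9 ⇒ r7c7≠6.
Step 10. [r1c4∈{3,7,9}] the triple r1c2,r1c7,r1c9 in row 1 confines {3,5,6} to those cells, so r1c4≠3.
Step 11. [r1c7∈{3,6}] r1c7 is the only open cell in row 1 admitting 3, so r1c7=3.
Step 12. [r3c4∈{1,3,8,9}] the only places for 9 in box 1 are along row 3. So r3c4≠9.
Step 13. [r3c2∈{4,5}] in row 3, 4 fits only at r3c2 ⇒ r3c2=4.
Step 14. [r2c5∈{5,8}] the only places for 8 in box 3 are along row 2. So r2c5≠8.
Step 15. [r2c5∈{5}] nothing but 5 survives at r2c5, so r2c5=5.
Step 16. [r5c3∈{1,5,6,7,9}] across row 5, 5 lands solely at r5c3. So r5c3=5.
Step 17. [r6c2∈{6}] only 6 remains possible at r6c2. So r6c2=6.
Step 18. [r1c9∈{5,6}] row 1 places 6 nowhere but r1c9 ⇒ r1c9=6.
Step 19. [r6c1∈{9}] r6c1 is down to just 9 ⇒ r6c1=9.
Step 20. [r7c9∈{5,8,9}] in col 9, 5 fits only at r7c9 ⇒ r7c9=5.
Step 21. [r6c3∈{7}] r6c3 is down to just 7. So r6c3=7.
Step 22. [r6c4∈{8}] nothing but 8 survives at r6c4. So r6c4=8.
Step 23. [r8c6∈{7,8}] col 6 places 8 nowhere but r8c6, so r8c6=8.
Step 24. [r7c7∈{8,9}] r7c7 is the only open cell in row 7 admitting 8. So r7c7=8.
Step 25. [r2c7∈{1}] r2c7's peers cover all but 1 ⇒ r2c7=1.
Step 26. [r7c4∈{2,6,9}] row 7 places 9 nowhere but r7c4. So r7c4=9.
Step 27. [r9c6∈{7}] r9c6 is down to just 7. So r9c6=7.
Step 28. [r8c5∈{6}] nothing but 6 survives at r8c5. So r8c5=6.
Step 29. [r9c8∈{6}] r9c8 is down to just 6, so r9c8=6.
Step 30. [r8c8∈{1,2,7}] r8c8 is the only open cell in row 8 admitting 1, so r8c8=1.
Step 31. [r7c1∈{3,6}] across col 1, 6 lands solely at r7c1, so r7c1=6.
Step 32. [r3c1∈{3,5}] r3c1 is the only open cell in col 1 admitting 3. So r3c1=3.
Step 33. [r5c8∈{7}] r5c8 has the single candidate 7, so r5c8=7.
Step 34. [r5c5∈{9}] r5c5's peers cover all but 9 ⇒ r5c5=9.
Step 35. [r5c9∈{1}] r5c9 has the single candidate 1 ⇒ r5c9=1.
Step 36. [r1c4∈{7}] r1c4 has the single candidate 7 ⇒ r1c4=7.
Step 37. [r8c7∈{7}] r8c7 is down to just 7. So r8c7=7.
Step 38. [r1c2∈{5}] only 5 remains possible at r1c2 ⇒ r1c2=5.
Step 39. [r6c6∈{5}] r6c6 is down to just 5, so r6c6=5.
Step 40. [r3c8∈{5}] nothing but 5 survives at r3c8. So r3c8=5.
Step 41. [r1c6∈{9}] r1c6's peers cover all but 9. So r1c6=9.
Step 42. [r3c3∈{9}] only 9 remains possible at r3c3. So r3c3=9.
Step 43. [r3c4∈{1}] only 1 remains possible at r3c4 ⇒ r3c4=1.
Step 44. [r4c9∈{9}] r4c9 is down to just 9, so r4c9=9.
Step 45. [r8c4∈{2}] nothing but 2 survives at r8c4. So r8c4=2.
Step 46. [r2c4∈{3}] nothing but 3 survives at r2c4, so r2c4=3.
Step 47. [r2c9∈{8}] only 8 remains possible at r2c9, so r2c9=8.
Step 48. [r8c1∈{5}] r8c1 has the single candidate 5 ⇒ r8c1=5.
Step 49. [r5c7∈{6}] r5c7's peers cover all but 6 ⇒ r5c7=6.
Step 50. [r4c4∈{6}] only 6 remains possible at r4c4, so r4c4=6.
Step 51. [r2c3∈{6}] only 6 remains possible at r2c3 ⇒ r2c3=6.
Step 52. [r7c8∈{2}] r7c8 is down to just 2. So r7c8=2.
Step 53. [r7c3∈{3}] r7c3 is down to just 3, so r7c3=3.
Step 54. [r3c5∈{8}] r3c5 is down to just 8 ⇒ r3c5=8.
Step 55. [r4c5∈{7}] only 7 remains possible at r4c5 ⇒ r4c5=7.
Step 56. [r4c3∈{1}] nothing but 1 survives at r4c3, so r4c3=1.
Step 57. [r9c7∈{9}] r9c7's peers cover all but 9, so r9c7=9.

Answer: 1 5 8 7 2 9 3 4 6 / 7 2 6 3 5 4 1 9 8 / 3 4 9 1 8 6 2 5 7 / 4 3 1 6 7 2 5 8 9 / 2 8 5 4 9 3 6 7 1 / 9 6 7 8 1 5 4 3 2 / 6 7 3 9 4 1 8 2 5 / 5 9 4 2 6 8 7 1 3 / 8 1 2 5 3 7 9 6 4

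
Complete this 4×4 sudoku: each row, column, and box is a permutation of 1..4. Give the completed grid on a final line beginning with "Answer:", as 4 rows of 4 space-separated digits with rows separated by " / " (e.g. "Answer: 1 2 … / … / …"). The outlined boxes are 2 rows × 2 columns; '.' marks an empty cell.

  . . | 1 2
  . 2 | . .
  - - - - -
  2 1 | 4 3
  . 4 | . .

Step 1. [r2c1∈{1,3,4}] row 2 places 1 nowhere but r2c1, so r2c1=1.
Step 2. [r1c2∈{3}] only 3 remains possible at r1c2, so r1c2=3.
Step 3. [r4c3∈{2}] nothing but 2 survives at r4c3 ⇒ r4c3=2.
Step 4. [r4c1∈{3}] r4c1 is down to just 3, so r4c1=3.
Step 5. [r4c4∈{1}] r4c4's peers cover all but 1 ⇒ r4c4=1.
Step 6. [r1c1∈{4}] r1c1's peers cover all but 4, so r1c1=4.
Step 7. [r2c4∈{4}] nothing but 4 survives at r2c4, so r2c4=4.
Step 8. [r2c3∈{3}] nothing but 3 survives at r2c3, so r2c3=3.

Answer: 4 3 1 2 / 1 2 3 4 / 2 1 4 3 / 3 4 2 1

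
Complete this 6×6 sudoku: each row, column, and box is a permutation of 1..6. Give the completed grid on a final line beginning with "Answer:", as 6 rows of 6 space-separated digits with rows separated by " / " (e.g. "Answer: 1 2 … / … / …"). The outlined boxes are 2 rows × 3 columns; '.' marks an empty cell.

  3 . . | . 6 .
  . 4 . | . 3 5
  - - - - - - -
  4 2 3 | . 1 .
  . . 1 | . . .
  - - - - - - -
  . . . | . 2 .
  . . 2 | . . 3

Step 1. [r3c4∈{5,6}] across row 3, 5 lands solely at r3c4. So r3c4=5.
Step 2. [r5c3∈{4,5,6}] in col 3, 4 fits only at r5c3 ⇒ r5c3=4.
Step 3. [r5c2∈{1,3,5,6}] in row 5, 3 fits only at r5c2. So r5c2=3.
Step 4. [r5c1∈{1,5,6}] r5c1 is the only open cell in row 5 admitting 5. So r5c1=5.
Step 5. [r4c1∈{6}] r4c1 is down to just 6. So r4c1=6.
Step 6. [r6c1∈{1}] r6c1 has the single candidate 1, so r6c1=1.
Step 7. [r2c4∈{1,2}] r2c4 is the only open cell in row 2 admitting 1 ⇒ r2c4=1.
Step 8. [r4c5∈{4}] r4c5 has the single candidate 4 ⇒ r4c5=4.
Step 9. [r5c4∈{6}] only 6 remains possible at r5c4. So r5c4=6.
Step 10. [r1c6∈{2,4}] across col 6, 4 lands solely at r1c6, so r1c6=4.
Step 11. [r1c3∈{5}] r1c3's peers cover all but 5. So r1c3=5.
Step 12. [r4c4∈{2,3}] across row 4, 3 lands solely at r4c4. So r4c4=3.
Step 13. [r4c6∈{2}] only 2 remains possible at r4c6 ⇒ r4c6=2.
Step 14. [r2c3∈{6}] nothing but 6 survives at r2c3. So r2c3=6.
Step 15. [r1c2∈{1}] r1c2 has the single candidate 1, so r1c2=1.
Step 16. [r6c4∈{4}] nothing but 4 survives at r6c4 ⇒ r6c4=4.
Step 17. [r6c5∈{5}] only 5 remains possible at r6c5. So r6c5=5.
Step 18. [r4c2∈{5}] r4c2 has the single candidate 5. So r4c2=5.
Step 19. [r5c6∈{1}] only 1 remains possible at r5c6 ⇒ r5c6=1.
Step 20. [r3c6∈{6}] r3c6 is down to just 6, so r3c6=6.
Step 21. [r6c2∈{6}] only 6 remains possible at r6c2. So r6c2=6.
Step 22. [r2c1∈{2}] nothing but 2 survives at r2c1. So r2c1=2.
Step 23. [r1c4∈{2}] nothing but 2 survives at r1c4, so r1c4=2.

Answer: 3 1 5 2 6 4 / 2 4 6 1 3 5 / 4 2 3 5 1 6 / 6 5 1 3 4 2 / 5 3 4 6 2 1 / 1 6 2 4 5 3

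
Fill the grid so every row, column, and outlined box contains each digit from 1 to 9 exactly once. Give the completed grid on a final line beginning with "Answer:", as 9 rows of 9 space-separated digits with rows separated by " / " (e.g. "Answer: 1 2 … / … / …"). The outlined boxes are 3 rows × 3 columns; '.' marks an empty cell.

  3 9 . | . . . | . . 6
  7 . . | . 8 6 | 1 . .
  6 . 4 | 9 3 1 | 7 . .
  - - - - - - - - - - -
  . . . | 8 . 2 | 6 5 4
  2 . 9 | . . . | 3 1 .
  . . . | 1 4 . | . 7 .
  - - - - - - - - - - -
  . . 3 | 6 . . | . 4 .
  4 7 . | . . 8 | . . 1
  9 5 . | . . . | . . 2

Step 1. [r2c2∈{2}] nothing but 2 survives at r2c2, so r2c2=2.
Step 2. [r7c5∈{1,2,5,7,9}] 2 has one home in row 7: r7c5 ⇒ r7c5=2.
Step 3. [r9c7∈{8}] r9c7 has the single candidate 8, so r9c7=8.
Step 4. [r3c2∈{8}] r3c2 is down to just 8 ⇒ r3c2=8.
Step 5. [r1c4∈{2,4,5,7}] r1c4 is the only open cell in col 4 admitting 2, so r1c4=2.
Step 6. [r2c3∈{5}] r2c3 has the single candidate 5, so r2c3=5.
Step 7. [r6c6∈{3,5,9}] across box 5, 3 lands solely at r6c6, so r6c6=3.
Step 8. [r7c6∈{5,7,9}] across col 6, 9 lands solely at r7c6 ⇒ r7c6=9.
Step 9. [r8c5∈{5}] nothing but 5 survives at r8c5 ⇒ r8c5=5.
Step 10. [r1c5∈{7}] r1c5's peers cover all but 7, so r1c5=7.
Step 11. [r1c6∈{4,5}] 5 has one home in box 2: r1c6, so r1c6=5.
Step 12. [r4c1∈{1}] r4c1 has the single candidate 1. So r4c1=1.
Step 13. [r6c3∈{6,8}] 8 has one home in col 3: r6c3, so r6c3=8.
Step 14. [r8c7∈{9}] r8c7 has the single candidate 9. So r8c7=9.
Step 15. [r2c8∈{3,9}] across col 8, 9 lands solely at r2c8. So r2c8=9.
Step 16. [r5c6∈{7}] r5c6 is down to just 7 ⇒ r5c6=7.
Step 17. [r8c4∈{3}] r8c4 is down to just 3, so r8c4=3.
Step 18. [r8c8∈{6}] only 6 remains possible at r8c8, so r8c8=6.
Step 19. [r2c4∈{4}] nothing but 4 survives at r2c4, so r2c4=4.
Step 20. [r9c5∈{1}] r9c5 has the single candidate 1 ⇒ r9c5=1.
Step 21. [r7c7∈{5}] only 5 remains possible at r7c7. So r7c7=5.
Step 22. [r5c2∈{4,6}] in row 5, 4 fits only at r5c2, so r5c2=4.
Step 23. [r8c3∈{2}] r8c3's peers cover all but 2, so r8c3=2.
Step 24. [r1c8∈{8}] r1c8 has the single candidate 8, so r1c8=8.
Step 25. [r9c8∈{3}] nothing but 3 survives at r9c8, so r9c8=3.
Step 26. [r4c5∈{9}] r4c5 is down to just 9 ⇒ r4c5=9.
Step 27. [r6c7∈{2}] nothing but 2 survives at r6c7. So r6c7=2.
Step 28. [r4c3∈{7}] r4c3 has the single candidate 7, so r4c3=7.
Step 29. [r5c5∈{6}] r5c5's peers cover all but 6. So r5c5=6.
Step 30. [r7c9∈{7}] only 7 remains possible at r7c9. So r7c9=7.
Step 31. [r2c9∈{3}] r2c9 has the single candidate 3 ⇒ r2c9=3.
Step 32. [r3c9∈{5}] only 5 remains possible at r3c9 ⇒ r3c9=5.
Step 33. [r1c7∈{4}] r1c7's peers cover all but 4, so r1c7=4.
Step 34. [r7c2∈{1}] r7c2's peers cover all but 1. So r7c2=1.
Step 35. [r9c4∈{7}] nothing but 7 survives at r9c4 ⇒ r9c4=7.
Step 36. [r5c4∈{5}] nothing but 5 survives at r5c4. So r5c4=5.
Step 37. [r4c2∈{3}] nothing but 3 survives at r4c2, so r4c2=3.
Step 38. [r6c1∈{5}] r6c1 has the single candidate 5 ⇒ r6c1=5.
Step 39. [r1c3∈{1}] r1c3 is down to just 1, so r1c3=1.
Step 40. [r6c9∈{9}] only 9 remains possible at r6c9 ⇒ r6c9=9.
Step 41. [r7c1∈{8}] r7c1 is down to just 8. So r7c1=8.
Step 42. [r9c6∈{4}] r9c6 is down to just 4. So r9c6=4.
Step 43. [r9c3∈{6}] r9c3's peers cover all but 6. So r9c3=6.
Step 44. [r5c9∈{8}] r5c9 has the single candidate 8 ⇒ r5c9=8.
Step 45. [r3c8∈{2}] only 2 remains possible at r3c8, so r3c8=2.
Step 46. [r6c2∈{6}] r6c2's peers cover all but 6, so r6c2=6.

Answer: 3 9 1 2 7 5 4 8 6 / 7 2 5 4 8 6 1 9 3 / 6 8 4 9 3 1 7 2 5 / 1 3 7 8 9 2 6 5 4 / 2 4 9 5 6 7 3 1 8 / 5 6 8 1 4 3 2 7 9 / 8 1 3 6 2 9 5 4 7 / 4 7 2 3 5 8 9 6 1 / 9 5 6 7 1 4 8 3 2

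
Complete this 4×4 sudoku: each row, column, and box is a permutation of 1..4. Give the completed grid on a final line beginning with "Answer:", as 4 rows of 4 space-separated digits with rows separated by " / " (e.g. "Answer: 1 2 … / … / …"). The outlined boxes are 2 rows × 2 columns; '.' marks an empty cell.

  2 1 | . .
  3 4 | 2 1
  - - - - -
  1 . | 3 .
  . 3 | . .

Step 1. [r3c4∈{2,4}] in row 3, 4 fits only at r3c4. So r3c4=4.
Step 2. [r3c2∈{2}] only 2 remains possible at r3c2 ⇒ r3c2=2.
Step 3. [r1c4∈{3}] nothing but 3 survives at r1c4, so r1c4=3.
Step 4. [r4c3∈{1}] nothing but 1 survives at r4c3. So r4c3=1.
Step 5. [r1c3∈{4}] only 4 remains possible at r1c3. So r1c3=4.
Step 6. [r4c4∈{2}] nothing but 2 survives at r4c4, so r4c4=2.
Step 7. [r4c1∈{4}] only 4 remains possible at r4c1 ⇒ r4c1=4.

Answer: 2 1 4 3 / 3 4 2 1 / 1 2 3 4 / 4 3 1 2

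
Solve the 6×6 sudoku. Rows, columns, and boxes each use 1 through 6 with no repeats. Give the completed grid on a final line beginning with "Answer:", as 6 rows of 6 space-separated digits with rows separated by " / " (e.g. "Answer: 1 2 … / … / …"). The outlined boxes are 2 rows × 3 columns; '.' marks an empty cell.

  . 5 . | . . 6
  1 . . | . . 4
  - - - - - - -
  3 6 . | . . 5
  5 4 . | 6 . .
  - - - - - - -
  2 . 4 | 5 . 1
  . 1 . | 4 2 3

Step 1. [r2c2∈{2,3}] r2c2 is the only open cell in col 2 admitting 2, so r2c2=2.
Step 2. [r2c4∈{3}] r2c4's peers cover all but 3. So r2c4=3.
Step 3. [r1c5∈{1}] r1c5 is down to just 1, so r1c5=1.
Step 4. [r4c6∈{2}] nothing but 2 survives at r4c6, so r4c6=2.
Step 5. [r4c3∈{1}] r4c3's peers cover all but 1 ⇒ r4c3=1.
Step 6. [r6c3∈{5,6}] 5 has one home in row 6: r6c3, so r6c3=5.
Step 7. [r1c4∈{2}] only 2 remains possible at r1c4 ⇒ r1c4=2.
Step 8. [r3c5∈{4}] only 4 remains possible at r3c5, so r3c5=4.
Step 9. [r5c5∈{6}] nothing but 6 survives at r5c5. So r5c5=6.
Step 10. [r5c2∈{3}] only 3 remains possible at r5c2, so r5c2=3.
Step 11. [r1c3∈{3}] nothing but 3 survives at r1c3 ⇒ r1c3=3.
Step 12. [r1c1∈{4}] r1c1 is down to just 4, so r1c1=4.
Step 13. [r3c3∈{2}] r3c3 has the single candidate 2. So r3c3=2.
Step 14. [r3c4∈{1}] r3c4's peers cover all but 1, so r3c4=1.
Step 15. [r2c5∈{5}] r2c5's peers cover all but 5, so r2c5=5.
Step 16. [r2c3∈{6}] r2c3 is down to just 6. So r2c3=6.
Step 17. [r6c1∈{6}] r6c1 is down to just 6 ⇒ r6c1=6.
Step 18. [r4c5∈{3}] only 3 remains possible at r4c5, so r4c5=3.

Answer: 4 5 3 2 1 6 / 1 2 6 3 5 4 / 3 6 2 1 4 5 / 5 4 1 6 3 2 / 2 3 4 5 6 1 / 6 1 5 4 2 3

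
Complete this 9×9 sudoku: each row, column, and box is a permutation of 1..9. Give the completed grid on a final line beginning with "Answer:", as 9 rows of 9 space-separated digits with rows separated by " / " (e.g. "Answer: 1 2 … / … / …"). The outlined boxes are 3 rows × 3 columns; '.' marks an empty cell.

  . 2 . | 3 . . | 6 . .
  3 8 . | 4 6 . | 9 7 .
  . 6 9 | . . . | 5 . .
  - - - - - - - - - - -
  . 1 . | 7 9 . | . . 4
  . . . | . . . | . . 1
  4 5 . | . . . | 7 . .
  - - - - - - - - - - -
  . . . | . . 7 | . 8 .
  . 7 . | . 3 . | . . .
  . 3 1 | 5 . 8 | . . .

Step 1. [r2c6∈{1,2,5}] across row 2, 1 lands solely at r2c6. So r2c6=1.
Step 2. [r3c6∈{2}] nothing but 2 survives at r3c6 ⇒ r3c6=2.
Step 3. [r7c2∈{4,9}] 4 has one home in col 2: r7c2, so r7c2=4.
Step 4. [r3c8∈{1,3,4}] across row 3, 4 lands solely at r3c8. So r3c8=4.
Step 5. [r3c4∈{8}] only 8 remains possible at r3c4. So r3c4=8.
Step 6. [r2c9∈{2}] r2c9 has the single candidate 2. So r2c9=2.
Step 7. [r2c3∈{5}] r2c3 is down to just 5 ⇒ r2c3=5.
Step 8. [r3c9∈{3}] only 3 remains possible at r3c9 ⇒ r3c9=3.
Step 9. [r7c7∈{1,2,3}] 3 has one home in row 7: r7c7 ⇒ r7c7=3.
Step 10. [r8c7∈{1,2,4}] across col 7, 1 lands solely at r8c7, so r8c7=1.
Step 11. [r8c6∈{4,6,9}] 4 has one home in row 8: r8c6 ⇒ r8c6=4.
Step 12. [r9c5∈{2}] nothing but 2 survives at r9c5 ⇒ r9c5=2.
Step 13. [r8c8∈{2,5,6,9}] in box 9, 2 fits only at r8c8, so r8c8=2.
Step 14. [r3c5∈{7}] r3c5 is down to just 7, so r3c5=7.
Step 15. [r5c2∈{9}] r5c2 is down to just 9 ⇒ r5c2=9.
Step 16. [r5c5∈{4,5,8}] r5c5 is the only open cell in row 5 admitting 4. So r5c5=4.
Step 17. [r6c5∈{1,8}] r6c5 is the only open cell in col 5 admitting 8, so r6c5=8.
Step 18. [r6c4∈{1,2,6}] across row 6, 1 lands solely at r6c4. So r6c4=1.
Step 19. [r6c3∈{2,3,6}] row 6 places 2 nowhere but r6c3. So r6c3=2.
Step 20. [r7c3∈{6}] only 6 remains possible at r7c3. So r7c3=6.
Step 21. [r9c1∈{9}] r9c1 is down to just 9, so r9c1=9.
Step 22. [r9c8∈{6}] r9c8's peers cover all but 6, so r9c8=6.
Step 23. [r8c3∈{8}] r8c3 has the single candidate 8, so r8c3=8.
Step 24. [r4c3∈{3}] r4c3 has the single candidate 3 ⇒ r4c3=3.
Step 25. [r8c4∈{6,9}] r8c4 is the only open cell in row 8 admitting 6, so r8c4=6.
Step 26. [r8c9∈{5,9}] row 8 places 9 nowhere but r8c9, so r8c9=9.
Step 27. [r5c3∈{7}] r5c3's peers cover all but 7, so r5c3=7.
Step 28. [r4c8∈{5}] nothing but 5 survives at r4c8, so r4c8=5.
Step 29. [r5c6∈{3,5,6}] r5c6 is the only open cell in row 5 admitting 5, so r5c6=5.
Step 30. [r6c6∈{3,6}] 3 has one home in col 6: r6c6 ⇒ r6c6=3.
Step 31. [r5c1∈{6,8}] 6 has one home in row 5: r5c1, so r5c1=6.
Step 32. [r5c7∈{2,8}] 8 has one home in row 5: r5c7 ⇒ r5c7=8.
Step 33. [r7c9∈{5}] nothing but 5 survives at r7c9, so r7c9=5.
Step 34. [r1c1∈{1,7}] in row 1, 7 fits only at r1c1, so r1c1=7.
Step 35. [r4c6∈{6}] nothing but 6 survives at r4c6, so r4c6=6.
Step 36. [r4c7∈{2}] r4c7 is down to just 2 ⇒ r4c7=2.
Step 37. [r5c4∈{2}] only 2 remains possible at r5c4, so r5c4=2.
Step 38. [r1c8∈{1}] r1c8's peers cover all but 1 ⇒ r1c8=1.
Step 39. [r1c6∈{9}] only 9 remains possible at r1c6. So r1c6=9.
Step 40. [r8c1∈{5}] r8c1 is down to just 5. So r8c1=5.
Step 41. [r9c7∈{4}] r9c7 has the single candidate 4, so r9c7=4.
Step 42. [r6c9∈{6}] r6c9 is down to just 6. So r6c9=6.
Step 43. [r1c9∈{8}] r1c9 is down to just 8. So r1c9=8.
Step 44. [r1c5∈{5}] r1c5 is down to just 5. So r1c5=5.
Step 45. [r3c1∈{1}] r3c1 has the single candidate 1. So r3c1=1.
Step 46. [r7c1∈{2}] r7c1 has the single candidate 2. So r7c1=2.
Step 47. [r5c8∈{3}] r5c8's peers cover all but 3 ⇒ r5c8=3.
Step 48. [r1c3∈{4}] r1c3 is down to just 4 ⇒ r1c3=4.
Step 49. [r7c4∈{9}] r7c4's peers cover all but 9 ⇒ r7c4=9.
Step 50. [r9c9∈{7}] r9c9's peers cover all but 7. So r9c9=7.
Step 51. [r7c5∈{1}] only 1 remains possible at r7c5, so r7c5=1.
Step 52. [r4c1∈{8}] only 8 remains possible at r4c1. So r4c1=8.
Step 53. [r6c8∈{9}] nothing but 9 survives at r6c8 ⇒ r6c8=9.

Answer: 7 2 4 3 5 9 6 1 8 / 3 8 5 4 6 1 9 7 2 / 1 6 9 8 7 2 5 4 3 / 8 1 3 7 9 6 2 5 4 / 6 9 7 2 4 5 8 3 1 / 4 5 2 1 8 3 7 9 6 / 2 4 6 9 1 7 3 8 5 / 5 7 8 6 3 4 1 2 9 / 9 3 1 5 2 8 4 6 7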